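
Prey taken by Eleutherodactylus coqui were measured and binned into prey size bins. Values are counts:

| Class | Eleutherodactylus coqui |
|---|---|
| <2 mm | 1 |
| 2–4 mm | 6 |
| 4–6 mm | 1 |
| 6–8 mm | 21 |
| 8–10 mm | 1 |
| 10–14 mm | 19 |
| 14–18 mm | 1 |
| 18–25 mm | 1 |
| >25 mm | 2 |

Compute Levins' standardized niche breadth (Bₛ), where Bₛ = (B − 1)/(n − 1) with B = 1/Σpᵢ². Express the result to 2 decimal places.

Proportions for Eleutherodactylus coqui (n=53): 1/53=0.0189, 6/53=0.1132, 1/53=0.0189, 21/53=0.3962, 1/53=0.0189, 19/53=0.3585, 1/53=0.0189, 1/53=0.0189, 2/53=0.0377
Σpᵢ² = 0.0189² + 0.1132² + 0.0189² + 0.3962² + 0.0189² + 0.3585² + 0.0189² + 0.0189² + 0.0377² = 0.000357 + 0.012814 + 0.000357 + 0.156974 + 0.000357 + 0.128522 + 0.000357 + 0.000357 + 0.001421 = 0.301516
B = 1 / 0.301516 = 3.3166
Bₛ = (B − 1)/(n − 1) = (3.3166 − 1)/(9 − 1) = 2.3166/8 = 0.2896

0.29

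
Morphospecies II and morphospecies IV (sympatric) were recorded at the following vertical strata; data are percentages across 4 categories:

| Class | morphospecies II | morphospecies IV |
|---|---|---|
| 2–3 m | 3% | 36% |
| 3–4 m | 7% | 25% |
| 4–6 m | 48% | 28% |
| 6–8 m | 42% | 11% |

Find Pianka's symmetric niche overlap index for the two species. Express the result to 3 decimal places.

Convert percentages to proportions (divide by 100).
Σ p₁ᵢp₂ᵢ = 0.0108 + 0.0175 + 0.1344 + 0.0462 = 0.2089
Σp_1ᵢ² = 0.03² + 0.07² + 0.48² + 0.42² = 0.0009 + 0.0049 + 0.2304 + 0.1764 = 0.4126
Σp_2ᵢ² = 0.36² + 0.25² + 0.28² + 0.11² = 0.1296 + 0.0625 + 0.0784 + 0.0121 = 0.2826
O = 0.2089 / √(0.4126 × 0.2826) = 0.2089 / 0.341469 = 0.61177

0.612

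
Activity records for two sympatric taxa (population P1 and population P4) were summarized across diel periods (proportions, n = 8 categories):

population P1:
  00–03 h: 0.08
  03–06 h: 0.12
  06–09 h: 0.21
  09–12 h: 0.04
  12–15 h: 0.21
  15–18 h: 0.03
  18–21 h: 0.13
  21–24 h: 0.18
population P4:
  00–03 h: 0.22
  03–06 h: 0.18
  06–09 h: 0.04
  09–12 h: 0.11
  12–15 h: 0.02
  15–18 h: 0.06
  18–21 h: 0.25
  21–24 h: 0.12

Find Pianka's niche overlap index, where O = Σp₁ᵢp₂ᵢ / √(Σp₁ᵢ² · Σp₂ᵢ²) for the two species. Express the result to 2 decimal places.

Σ p₁ᵢp₂ᵢ = 0.0176 + 0.0216 + 0.0084 + 0.0044 + 0.0042 + 0.0018 + 0.0325 + 0.0216 = 0.1121
Σp_1ᵢ² = 0.08² + 0.12² + 0.21² + 0.04² + 0.21² + 0.03² + 0.13² + 0.18² = 0.0064 + 0.0144 + 0.0441 + 0.0016 + 0.0441 + 0.0009 + 0.0169 + 0.0324 = 0.1608
Σp_2ᵢ² = 0.22² + 0.18² + 0.04² + 0.11² + 0.02² + 0.06² + 0.25² + 0.12² = 0.0484 + 0.0324 + 0.0016 + 0.0121 + 0.0004 + 0.0036 + 0.0625 + 0.0144 = 0.1754
O = 0.1121 / √(0.1608 × 0.1754) = 0.1121 / 0.16794 = 0.6675

0.67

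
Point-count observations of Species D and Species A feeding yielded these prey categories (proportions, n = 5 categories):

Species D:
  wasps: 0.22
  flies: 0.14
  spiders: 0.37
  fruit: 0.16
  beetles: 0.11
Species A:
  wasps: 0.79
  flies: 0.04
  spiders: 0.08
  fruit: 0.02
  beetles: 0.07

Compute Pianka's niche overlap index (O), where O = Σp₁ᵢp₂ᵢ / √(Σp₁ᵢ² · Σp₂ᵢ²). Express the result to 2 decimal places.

Σ p₁ᵢp₂ᵢ = 0.1738 + 0.0056 + 0.0296 + 0.0032 + 0.0077 = 0.2199
Σp_1ᵢ² = 0.22² + 0.14² + 0.37² + 0.16² + 0.11² = 0.0484 + 0.0196 + 0.1369 + 0.0256 + 0.0121 = 0.2426
Σp_2ᵢ² = 0.79² + 0.04² + 0.08² + 0.02² + 0.07² = 0.6241 + 0.0016 + 0.0064 + 0.0004 + 0.0049 = 0.6374
O = 0.2199 / √(0.2426 × 0.6374) = 0.2199 / 0.39323 = 0.5592

0.56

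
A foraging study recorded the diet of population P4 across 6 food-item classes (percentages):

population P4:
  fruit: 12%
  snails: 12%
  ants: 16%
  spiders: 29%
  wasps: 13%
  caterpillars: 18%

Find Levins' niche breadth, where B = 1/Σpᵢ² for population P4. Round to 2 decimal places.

5.32

Convert percentages to proportions (divide by 100).
Σpᵢ² = 0.12² + 0.12² + 0.16² + 0.29² + 0.13² + 0.18² = 0.0144 + 0.0144 + 0.0256 + 0.0841 + 0.0169 + 0.0324 = 0.1878
B = 1 / 0.1878 = 5.3248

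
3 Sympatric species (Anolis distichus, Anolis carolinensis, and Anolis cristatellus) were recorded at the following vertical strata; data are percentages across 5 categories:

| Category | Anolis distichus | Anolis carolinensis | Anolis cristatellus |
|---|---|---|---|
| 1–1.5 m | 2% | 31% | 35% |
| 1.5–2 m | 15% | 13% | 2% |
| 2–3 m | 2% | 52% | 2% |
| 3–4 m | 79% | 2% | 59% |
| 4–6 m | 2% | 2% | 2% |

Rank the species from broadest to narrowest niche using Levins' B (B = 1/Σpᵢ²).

Anolis carolinensis > Anolis cristatellus > Anolis distichus

Convert percentages to proportions (divide by 100).
Σp_distᵢ² = 0.02² + 0.15² + 0.02² + 0.79² + 0.02² = 0.0004 + 0.0225 + 0.0004 + 0.6241 + 0.0004 = 0.6478
B_dist = 1 / 0.6478 = 1.5437
Σp_caroᵢ² = 0.31² + 0.13² + 0.52² + 0.02² + 0.02² = 0.0961 + 0.0169 + 0.2704 + 0.0004 + 0.0004 = 0.3842
B_caro = 1 / 0.3842 = 2.6028
Σp_crisᵢ² = 0.35² + 0.02² + 0.02² + 0.59² + 0.02² = 0.1225 + 0.0004 + 0.0004 + 0.3481 + 0.0004 = 0.4718
B_cris = 1 / 0.4718 = 2.1195
Ranking by B (broadest → narrowest): Anolis carolinensis (2.60) > Anolis cristatellus (2.12) > Anolis distichus (1.54)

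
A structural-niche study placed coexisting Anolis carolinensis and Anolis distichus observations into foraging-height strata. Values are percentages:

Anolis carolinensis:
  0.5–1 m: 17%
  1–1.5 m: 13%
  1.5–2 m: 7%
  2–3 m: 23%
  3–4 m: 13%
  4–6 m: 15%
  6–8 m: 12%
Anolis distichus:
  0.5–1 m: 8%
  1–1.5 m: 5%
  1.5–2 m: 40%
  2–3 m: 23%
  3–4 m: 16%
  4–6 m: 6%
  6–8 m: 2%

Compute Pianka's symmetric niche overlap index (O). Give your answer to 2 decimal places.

Convert percentages to proportions (divide by 100).
Σ p₁ᵢp₂ᵢ = 0.0136 + 0.0065 + 0.0280 + 0.0529 + 0.0208 + 0.0090 + 0.0024 = 0.1332
Σp_1ᵢ² = 0.17² + 0.13² + 0.07² + 0.23² + 0.13² + 0.15² + 0.12² = 0.0289 + 0.0169 + 0.0049 + 0.0529 + 0.0169 + 0.0225 + 0.0144 = 0.1574
Σp_2ᵢ² = 0.08² + 0.05² + 0.40² + 0.23² + 0.16² + 0.06² + 0.02² = 0.0064 + 0.0025 + 0.1600 + 0.0529 + 0.0256 + 0.0036 + 0.0004 = 0.2514
O = 0.1332 / √(0.1574 × 0.2514) = 0.1332 / 0.19892 = 0.6696

0.67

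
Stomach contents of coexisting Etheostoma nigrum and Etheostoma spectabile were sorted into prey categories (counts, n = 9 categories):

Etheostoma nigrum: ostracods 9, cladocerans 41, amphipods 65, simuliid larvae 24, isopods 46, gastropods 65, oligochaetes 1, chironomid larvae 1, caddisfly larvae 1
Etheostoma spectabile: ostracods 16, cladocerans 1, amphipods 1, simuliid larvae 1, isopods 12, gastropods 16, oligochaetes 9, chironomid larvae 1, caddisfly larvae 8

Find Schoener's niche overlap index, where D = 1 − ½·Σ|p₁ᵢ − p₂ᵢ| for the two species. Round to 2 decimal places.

Proportions for Etheostoma nigrum (n=253): 9/253=0.0356, 41/253=0.1621, 65/253=0.2569, 24/253=0.0949, 46/253=0.1818, 65/253=0.2569, 1/253=0.0040, 1/253=0.0040, 1/253=0.0040
Proportions for Etheostoma spectabile (n=65): 16/65=0.2462, 1/65=0.0154, 1/65=0.0154, 1/65=0.0154, 12/65=0.1846, 16/65=0.2462, 9/65=0.1385, 1/65=0.0154, 8/65=0.1231
Σ|p₁ᵢ − p₂ᵢ| = 0.2106 + 0.1467 + 0.2415 + 0.0795 + 0.0028 + 0.0107 + 0.1345 + 0.0114 + 0.1191 = 0.9568
D = 1 − ½ × 0.9568 = 1 − 0.47840 = 0.52160

0.52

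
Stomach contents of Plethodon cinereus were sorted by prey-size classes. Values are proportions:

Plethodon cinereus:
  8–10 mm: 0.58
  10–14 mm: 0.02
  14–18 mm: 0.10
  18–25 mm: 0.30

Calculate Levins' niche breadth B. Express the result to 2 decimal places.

2.29

Σpᵢ² = 0.58² + 0.02² + 0.10² + 0.30² = 0.3364 + 0.0004 + 0.0100 + 0.0900 = 0.4368
B = 1 / 0.4368 = 2.2894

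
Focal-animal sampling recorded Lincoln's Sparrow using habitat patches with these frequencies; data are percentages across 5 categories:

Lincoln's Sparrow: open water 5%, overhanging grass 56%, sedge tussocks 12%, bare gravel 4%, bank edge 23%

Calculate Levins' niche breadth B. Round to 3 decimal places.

Convert percentages to proportions (divide by 100).
Σpᵢ² = 0.05² + 0.56² + 0.12² + 0.04² + 0.23² = 0.0025 + 0.3136 + 0.0144 + 0.0016 + 0.0529 = 0.3850
B = 1 / 0.3850 = 2.59740

2.597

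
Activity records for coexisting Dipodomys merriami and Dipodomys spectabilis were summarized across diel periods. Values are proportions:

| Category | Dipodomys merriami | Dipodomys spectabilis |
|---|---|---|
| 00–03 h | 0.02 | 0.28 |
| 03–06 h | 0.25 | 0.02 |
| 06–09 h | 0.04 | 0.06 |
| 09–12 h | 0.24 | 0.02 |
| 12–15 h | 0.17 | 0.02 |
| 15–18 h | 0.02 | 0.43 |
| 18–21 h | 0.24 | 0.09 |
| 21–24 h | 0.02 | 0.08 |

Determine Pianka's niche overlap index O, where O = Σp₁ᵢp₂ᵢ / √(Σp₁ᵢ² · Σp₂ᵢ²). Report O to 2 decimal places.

0.22

Σ p₁ᵢp₂ᵢ = 0.0056 + 0.0050 + 0.0024 + 0.0048 + 0.0034 + 0.0086 + 0.0216 + 0.0016 = 0.0530
Σp_1ᵢ² = 0.02² + 0.25² + 0.04² + 0.24² + 0.17² + 0.02² + 0.24² + 0.02² = 0.0004 + 0.0625 + 0.0016 + 0.0576 + 0.0289 + 0.0004 + 0.0576 + 0.0004 = 0.2094
Σp_2ᵢ² = 0.28² + 0.02² + 0.06² + 0.02² + 0.02² + 0.43² + 0.09² + 0.08² = 0.0784 + 0.0004 + 0.0036 + 0.0004 + 0.0004 + 0.1849 + 0.0081 + 0.0064 = 0.2826
O = 0.0530 / √(0.2094 × 0.2826) = 0.0530 / 0.24326 = 0.2179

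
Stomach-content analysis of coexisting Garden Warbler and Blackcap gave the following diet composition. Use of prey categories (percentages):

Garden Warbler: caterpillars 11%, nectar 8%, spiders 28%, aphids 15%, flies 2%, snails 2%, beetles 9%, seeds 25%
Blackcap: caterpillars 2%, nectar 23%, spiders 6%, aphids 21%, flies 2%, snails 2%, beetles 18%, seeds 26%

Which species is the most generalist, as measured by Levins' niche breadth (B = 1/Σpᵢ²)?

Convert percentages to proportions (divide by 100).
Σp_Warbᵢ² = 0.11² + 0.08² + 0.28² + 0.15² + 0.02² + 0.02² + 0.09² + 0.25² = 0.0121 + 0.0064 + 0.0784 + 0.0225 + 0.0004 + 0.0004 + 0.0081 + 0.0625 = 0.1908
B_Warb = 1 / 0.1908 = 5.2411
Σp_Blacᵢ² = 0.02² + 0.23² + 0.06² + 0.21² + 0.02² + 0.02² + 0.18² + 0.26² = 0.0004 + 0.0529 + 0.0036 + 0.0441 + 0.0004 + 0.0004 + 0.0324 + 0.0676 = 0.2018
B_Blac = 1 / 0.2018 = 4.9554
Highest B → broadest niche (most generalist): Garden Warbler (B = 5.24).

Garden Warbler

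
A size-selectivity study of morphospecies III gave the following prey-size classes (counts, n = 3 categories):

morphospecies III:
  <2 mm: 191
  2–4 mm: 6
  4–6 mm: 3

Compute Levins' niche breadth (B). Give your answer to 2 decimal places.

Proportions for morphospecies III (n=200): 191/200=0.9550, 6/200=0.0300, 3/200=0.0150
Σpᵢ² = 0.9550² + 0.0300² + 0.0150² = 0.912025 + 0.000900 + 0.000225 = 0.913150
B = 1 / 0.913150 = 1.0951

1.10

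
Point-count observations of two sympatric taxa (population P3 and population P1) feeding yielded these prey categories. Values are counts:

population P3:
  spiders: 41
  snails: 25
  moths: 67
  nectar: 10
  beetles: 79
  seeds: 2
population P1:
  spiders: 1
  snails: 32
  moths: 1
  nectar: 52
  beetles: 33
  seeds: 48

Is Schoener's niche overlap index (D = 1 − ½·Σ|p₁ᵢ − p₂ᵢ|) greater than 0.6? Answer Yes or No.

No

Proportions for population P3 (n=224): 41/224=0.1830, 25/224=0.1116, 67/224=0.2991, 10/224=0.0446, 79/224=0.3527, 2/224=0.0089
Proportions for population P1 (n=167): 1/167=0.0060, 32/167=0.1916, 1/167=0.0060, 52/167=0.3114, 33/167=0.1976, 48/167=0.2874
Σ|p₁ᵢ − p₂ᵢ| = 0.1770 + 0.0800 + 0.2931 + 0.2668 + 0.1551 + 0.2785 = 1.2505
D = 1 − ½ × 1.2505 = 1 − 0.62525 = 0.37475
D = 0.37475 < 0.6 → No.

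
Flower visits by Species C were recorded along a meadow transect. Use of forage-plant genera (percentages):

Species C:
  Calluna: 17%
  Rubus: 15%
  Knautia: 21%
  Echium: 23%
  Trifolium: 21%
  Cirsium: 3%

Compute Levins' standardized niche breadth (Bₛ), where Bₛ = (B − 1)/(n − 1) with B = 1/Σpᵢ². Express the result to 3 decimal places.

0.834

Convert percentages to proportions (divide by 100).
Σpᵢ² = 0.17² + 0.15² + 0.21² + 0.23² + 0.21² + 0.03² = 0.0289 + 0.0225 + 0.0441 + 0.0529 + 0.0441 + 0.0009 = 0.1934
B = 1 / 0.1934 = 5.17063
Bₛ = (B − 1)/(n − 1) = (5.17063 − 1)/(6 − 1) = 4.17063/5 = 0.83413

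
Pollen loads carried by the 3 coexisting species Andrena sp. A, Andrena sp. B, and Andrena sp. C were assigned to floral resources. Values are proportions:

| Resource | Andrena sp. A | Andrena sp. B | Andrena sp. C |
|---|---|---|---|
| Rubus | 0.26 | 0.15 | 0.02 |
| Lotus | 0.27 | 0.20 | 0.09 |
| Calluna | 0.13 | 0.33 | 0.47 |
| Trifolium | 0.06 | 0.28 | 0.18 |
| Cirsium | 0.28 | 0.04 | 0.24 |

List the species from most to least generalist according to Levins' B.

Σp_Aᵢ² = 0.26² + 0.27² + 0.13² + 0.06² + 0.28² = 0.0676 + 0.0729 + 0.0169 + 0.0036 + 0.0784 = 0.2394
B_A = 1 / 0.2394 = 4.1771
Σp_Bᵢ² = 0.15² + 0.20² + 0.33² + 0.28² + 0.04² = 0.0225 + 0.0400 + 0.1089 + 0.0784 + 0.0016 = 0.2514
B_B = 1 / 0.2514 = 3.9777
Σp_Cᵢ² = 0.02² + 0.09² + 0.47² + 0.18² + 0.24² = 0.0004 + 0.0081 + 0.2209 + 0.0324 + 0.0576 = 0.3194
B_C = 1 / 0.3194 = 3.1309
Ranking by B (broadest → narrowest): Andrena sp. A (4.18) > Andrena sp. B (3.98) > Andrena sp. C (3.13)

Andrena sp. A > Andrena sp. B > Andrena sp. C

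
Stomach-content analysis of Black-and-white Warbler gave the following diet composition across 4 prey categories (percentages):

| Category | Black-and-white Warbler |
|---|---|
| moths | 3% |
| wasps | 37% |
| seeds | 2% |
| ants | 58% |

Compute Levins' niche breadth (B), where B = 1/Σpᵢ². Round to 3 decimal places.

2.107

Convert percentages to proportions (divide by 100).
Σpᵢ² = 0.03² + 0.37² + 0.02² + 0.58² = 0.0009 + 0.1369 + 0.0004 + 0.3364 = 0.4746
B = 1 / 0.4746 = 2.10704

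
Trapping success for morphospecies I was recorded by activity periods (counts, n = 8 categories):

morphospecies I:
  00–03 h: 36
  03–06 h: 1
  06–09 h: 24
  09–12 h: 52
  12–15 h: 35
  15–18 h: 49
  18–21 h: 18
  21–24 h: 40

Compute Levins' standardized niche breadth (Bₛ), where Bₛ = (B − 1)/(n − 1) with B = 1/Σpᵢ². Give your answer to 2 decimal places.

Proportions for morphospecies I (n=255): 36/255=0.1412, 1/255=0.0039, 24/255=0.0941, 52/255=0.2039, 35/255=0.1373, 49/255=0.1922, 18/255=0.0706, 40/255=0.1569
Σpᵢ² = 0.1412² + 0.0039² + 0.0941² + 0.2039² + 0.1373² + 0.1922² + 0.0706² + 0.1569² = 0.019937 + 0.000015 + 0.008855 + 0.041575 + 0.018851 + 0.036941 + 0.004984 + 0.024618 = 0.155776
B = 1 / 0.155776 = 6.4195
Bₛ = (B − 1)/(n − 1) = (6.4195 − 1)/(8 − 1) = 5.4195/7 = 0.7742

0.77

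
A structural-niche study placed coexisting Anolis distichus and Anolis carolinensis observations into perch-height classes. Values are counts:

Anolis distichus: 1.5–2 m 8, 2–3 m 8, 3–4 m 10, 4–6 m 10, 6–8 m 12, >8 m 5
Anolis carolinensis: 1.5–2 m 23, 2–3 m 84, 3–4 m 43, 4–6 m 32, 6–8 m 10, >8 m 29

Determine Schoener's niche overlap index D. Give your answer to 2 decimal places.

0.73

Proportions for Anolis distichus (n=53): 8/53=0.1509, 8/53=0.1509, 10/53=0.1887, 10/53=0.1887, 12/53=0.2264, 5/53=0.0943
Proportions for Anolis carolinensis (n=221): 23/221=0.1041, 84/221=0.3801, 43/221=0.1946, 32/221=0.1448, 10/221=0.0452, 29/221=0.1312
Σ|p₁ᵢ − p₂ᵢ| = 0.0468 + 0.2292 + 0.0059 + 0.0439 + 0.1812 + 0.0369 = 0.5439
D = 1 − ½ × 0.5439 = 1 − 0.27195 = 0.72805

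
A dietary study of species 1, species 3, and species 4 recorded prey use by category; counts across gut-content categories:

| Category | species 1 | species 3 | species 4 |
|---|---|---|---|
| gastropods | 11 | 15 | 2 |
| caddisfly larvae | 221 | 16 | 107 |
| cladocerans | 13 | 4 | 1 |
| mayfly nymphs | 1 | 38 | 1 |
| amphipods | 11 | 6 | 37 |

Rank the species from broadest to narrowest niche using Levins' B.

Proportions for species 1 (n=257): 11/257=0.0428, 221/257=0.8599, 13/257=0.0506, 1/257=0.0039, 11/257=0.0428
Proportions for species 3 (n=79): 15/79=0.1899, 16/79=0.2025, 4/79=0.0506, 38/79=0.4810, 6/79=0.0759
Proportions for species 4 (n=148): 2/148=0.0135, 107/148=0.7230, 1/148=0.0068, 1/148=0.0068, 37/148=0.2500
Σp_1ᵢ² = 0.0428² + 0.8599² + 0.0506² + 0.0039² + 0.0428² = 0.001832 + 0.739428 + 0.002560 + 0.000015 + 0.001832 = 0.745667
B_1 = 1 / 0.745667 = 1.3411
Σp_3ᵢ² = 0.1899² + 0.2025² + 0.0506² + 0.4810² + 0.0759² = 0.036062 + 0.041006 + 0.002560 + 0.231361 + 0.005761 = 0.316750
B_3 = 1 / 0.316750 = 3.1571
Σp_4ᵢ² = 0.0135² + 0.7230² + 0.0068² + 0.0068² + 0.2500² = 0.000182 + 0.522729 + 0.000046 + 0.000046 + 0.062500 = 0.585503
B_4 = 1 / 0.585503 = 1.7079
Ranking by B (broadest → narrowest): species 3 (3.16) > species 4 (1.71) > species 1 (1.34)

species 3 > species 4 > species 1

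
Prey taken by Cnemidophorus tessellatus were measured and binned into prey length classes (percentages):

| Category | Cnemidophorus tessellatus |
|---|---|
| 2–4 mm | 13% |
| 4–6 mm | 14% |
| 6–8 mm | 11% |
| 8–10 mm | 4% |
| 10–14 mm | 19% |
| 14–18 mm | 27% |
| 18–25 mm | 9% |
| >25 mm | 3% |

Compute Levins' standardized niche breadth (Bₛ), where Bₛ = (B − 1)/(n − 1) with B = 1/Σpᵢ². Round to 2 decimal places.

0.71

Convert percentages to proportions (divide by 100).
Σpᵢ² = 0.13² + 0.14² + 0.11² + 0.04² + 0.19² + 0.27² + 0.09² + 0.03² = 0.0169 + 0.0196 + 0.0121 + 0.0016 + 0.0361 + 0.0729 + 0.0081 + 0.0009 = 0.1682
B = 1 / 0.1682 = 5.9453
Bₛ = (B − 1)/(n − 1) = (5.9453 − 1)/(8 − 1) = 4.9453/7 = 0.7065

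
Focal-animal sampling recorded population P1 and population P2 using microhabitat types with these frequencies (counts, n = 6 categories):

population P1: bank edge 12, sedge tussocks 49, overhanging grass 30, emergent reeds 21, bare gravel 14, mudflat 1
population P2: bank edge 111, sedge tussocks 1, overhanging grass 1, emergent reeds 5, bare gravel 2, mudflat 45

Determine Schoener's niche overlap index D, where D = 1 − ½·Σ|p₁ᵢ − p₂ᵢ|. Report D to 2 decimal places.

0.16

Proportions for population P1 (n=127): 12/127=0.0945, 49/127=0.3858, 30/127=0.2362, 21/127=0.1654, 14/127=0.1102, 1/127=0.0079
Proportions for population P2 (n=165): 111/165=0.6727, 1/165=0.0061, 1/165=0.0061, 5/165=0.0303, 2/165=0.0121, 45/165=0.2727
Σ|p₁ᵢ − p₂ᵢ| = 0.5782 + 0.3797 + 0.2301 + 0.1351 + 0.0981 + 0.2648 = 1.6860
D = 1 − ½ × 1.6860 = 1 − 0.84300 = 0.15700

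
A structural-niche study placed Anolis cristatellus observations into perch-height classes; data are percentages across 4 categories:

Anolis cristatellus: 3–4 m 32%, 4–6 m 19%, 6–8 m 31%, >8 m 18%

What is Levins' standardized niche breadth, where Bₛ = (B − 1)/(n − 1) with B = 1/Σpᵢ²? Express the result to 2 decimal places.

Convert percentages to proportions (divide by 100).
Σpᵢ² = 0.32² + 0.19² + 0.31² + 0.18² = 0.1024 + 0.0361 + 0.0961 + 0.0324 = 0.2670
B = 1 / 0.2670 = 3.7453
Bₛ = (B − 1)/(n − 1) = (3.7453 − 1)/(4 − 1) = 2.7453/3 = 0.9151

0.92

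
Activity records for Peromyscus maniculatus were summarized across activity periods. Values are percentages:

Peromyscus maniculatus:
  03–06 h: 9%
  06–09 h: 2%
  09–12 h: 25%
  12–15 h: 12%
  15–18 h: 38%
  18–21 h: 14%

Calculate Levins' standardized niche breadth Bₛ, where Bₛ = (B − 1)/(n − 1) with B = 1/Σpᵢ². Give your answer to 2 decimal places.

Convert percentages to proportions (divide by 100).
Σpᵢ² = 0.09² + 0.02² + 0.25² + 0.12² + 0.38² + 0.14² = 0.0081 + 0.0004 + 0.0625 + 0.0144 + 0.1444 + 0.0196 = 0.2494
B = 1 / 0.2494 = 4.0096
Bₛ = (B − 1)/(n − 1) = (4.0096 − 1)/(6 − 1) = 3.0096/5 = 0.6019

0.60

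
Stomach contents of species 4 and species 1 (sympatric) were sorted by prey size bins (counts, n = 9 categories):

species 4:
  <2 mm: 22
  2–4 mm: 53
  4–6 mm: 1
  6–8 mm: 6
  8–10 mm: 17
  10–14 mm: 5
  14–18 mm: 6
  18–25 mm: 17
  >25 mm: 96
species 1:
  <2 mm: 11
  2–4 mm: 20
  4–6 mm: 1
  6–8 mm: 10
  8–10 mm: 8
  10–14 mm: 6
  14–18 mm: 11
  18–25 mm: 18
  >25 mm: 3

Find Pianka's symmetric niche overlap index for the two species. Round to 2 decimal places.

0.56

Proportions for species 4 (n=223): 22/223=0.0987, 53/223=0.2377, 1/223=0.0045, 6/223=0.0269, 17/223=0.0762, 5/223=0.0224, 6/223=0.0269, 17/223=0.0762, 96/223=0.4305
Proportions for species 1 (n=88): 11/88=0.1250, 20/88=0.2273, 1/88=0.0114, 10/88=0.1136, 8/88=0.0909, 6/88=0.0682, 11/88=0.1250, 18/88=0.2045, 3/88=0.0341
Σ p₁ᵢp₂ᵢ = 0.012338 + 0.054029 + 0.000051 + 0.003056 + 0.006927 + 0.001528 + 0.003363 + 0.015583 + 0.014680 = 0.111555
Σp_1ᵢ² = 0.0987² + 0.2377² + 0.0045² + 0.0269² + 0.0762² + 0.0224² + 0.0269² + 0.0762² + 0.4305² = 0.009742 + 0.056501 + 0.000020 + 0.000724 + 0.005806 + 0.000502 + 0.000724 + 0.005806 + 0.185330 = 0.265155
Σp_2ᵢ² = 0.1250² + 0.2273² + 0.0114² + 0.1136² + 0.0909² + 0.0682² + 0.1250² + 0.2045² + 0.0341² = 0.015625 + 0.051665 + 0.000130 + 0.012905 + 0.008263 + 0.004651 + 0.015625 + 0.041820 + 0.001163 = 0.151847
O = 0.111555 / √(0.265155 × 0.151847) = 0.111555 / 0.2006564 = 0.5560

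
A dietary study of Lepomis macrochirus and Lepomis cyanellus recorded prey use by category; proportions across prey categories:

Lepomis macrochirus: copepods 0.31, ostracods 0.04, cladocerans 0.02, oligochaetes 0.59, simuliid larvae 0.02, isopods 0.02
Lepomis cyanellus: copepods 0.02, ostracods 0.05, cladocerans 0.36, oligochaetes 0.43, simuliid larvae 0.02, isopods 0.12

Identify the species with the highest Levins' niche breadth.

Σp_macrᵢ² = 0.31² + 0.04² + 0.02² + 0.59² + 0.02² + 0.02² = 0.0961 + 0.0016 + 0.0004 + 0.3481 + 0.0004 + 0.0004 = 0.4470
B_macr = 1 / 0.4470 = 2.2371
Σp_cyanᵢ² = 0.02² + 0.05² + 0.36² + 0.43² + 0.02² + 0.12² = 0.0004 + 0.0025 + 0.1296 + 0.1849 + 0.0004 + 0.0144 = 0.3322
B_cyan = 1 / 0.3322 = 3.0102
Highest B → broadest niche (most generalist): Lepomis cyanellus (B = 3.01).

Lepomis cyanellus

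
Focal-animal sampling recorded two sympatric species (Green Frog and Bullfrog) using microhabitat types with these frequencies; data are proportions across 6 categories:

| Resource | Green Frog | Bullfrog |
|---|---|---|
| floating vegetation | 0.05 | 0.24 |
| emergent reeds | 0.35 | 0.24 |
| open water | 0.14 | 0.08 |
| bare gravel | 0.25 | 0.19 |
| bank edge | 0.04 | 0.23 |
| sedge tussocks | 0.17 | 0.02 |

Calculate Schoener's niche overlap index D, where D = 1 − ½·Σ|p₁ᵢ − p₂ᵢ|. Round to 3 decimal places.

Σ|p₁ᵢ − p₂ᵢ| = 0.19 + 0.11 + 0.06 + 0.06 + 0.19 + 0.15 = 0.76
D = 1 − ½ × 0.76 = 1 − 0.380 = 0.62000

0.620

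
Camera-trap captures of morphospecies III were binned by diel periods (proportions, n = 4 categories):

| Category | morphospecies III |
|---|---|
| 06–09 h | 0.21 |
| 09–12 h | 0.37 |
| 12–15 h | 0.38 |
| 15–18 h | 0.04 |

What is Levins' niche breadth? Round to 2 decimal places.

3.06

Σpᵢ² = 0.21² + 0.37² + 0.38² + 0.04² = 0.0441 + 0.1369 + 0.1444 + 0.0016 = 0.3270
B = 1 / 0.3270 = 3.0581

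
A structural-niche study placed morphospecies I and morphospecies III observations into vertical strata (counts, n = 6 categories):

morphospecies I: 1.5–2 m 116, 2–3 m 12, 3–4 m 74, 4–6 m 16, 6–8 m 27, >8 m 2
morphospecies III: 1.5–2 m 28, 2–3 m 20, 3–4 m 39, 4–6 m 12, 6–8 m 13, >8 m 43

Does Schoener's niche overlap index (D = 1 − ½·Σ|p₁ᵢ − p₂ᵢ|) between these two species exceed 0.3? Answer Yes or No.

Proportions for morphospecies I (n=247): 116/247=0.4696, 12/247=0.0486, 74/247=0.2996, 16/247=0.0648, 27/247=0.1093, 2/247=0.0081
Proportions for morphospecies III (n=155): 28/155=0.1806, 20/155=0.1290, 39/155=0.2516, 12/155=0.0774, 13/155=0.0839, 43/155=0.2774
Σ|p₁ᵢ − p₂ᵢ| = 0.2890 + 0.0804 + 0.0480 + 0.0126 + 0.0254 + 0.2693 = 0.7247
D = 1 − ½ × 0.7247 = 1 − 0.36235 = 0.63765
D = 0.63765 > 0.3 → Yes.

Yes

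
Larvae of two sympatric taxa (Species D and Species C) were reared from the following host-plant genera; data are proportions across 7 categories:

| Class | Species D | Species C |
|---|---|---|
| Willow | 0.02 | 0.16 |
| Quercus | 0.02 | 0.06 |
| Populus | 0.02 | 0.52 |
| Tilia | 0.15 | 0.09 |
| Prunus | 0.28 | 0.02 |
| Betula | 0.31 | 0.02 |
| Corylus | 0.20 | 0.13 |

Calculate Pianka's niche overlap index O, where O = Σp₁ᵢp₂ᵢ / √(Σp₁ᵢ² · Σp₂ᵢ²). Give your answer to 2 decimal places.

0.24

Σ p₁ᵢp₂ᵢ = 0.0032 + 0.0012 + 0.0104 + 0.0135 + 0.0056 + 0.0062 + 0.0260 = 0.0661
Σp_1ᵢ² = 0.02² + 0.02² + 0.02² + 0.15² + 0.28² + 0.31² + 0.20² = 0.0004 + 0.0004 + 0.0004 + 0.0225 + 0.0784 + 0.0961 + 0.0400 = 0.2382
Σp_2ᵢ² = 0.16² + 0.06² + 0.52² + 0.09² + 0.02² + 0.02² + 0.13² = 0.0256 + 0.0036 + 0.2704 + 0.0081 + 0.0004 + 0.0004 + 0.0169 = 0.3254
O = 0.0661 / √(0.2382 × 0.3254) = 0.0661 / 0.27841 = 0.2374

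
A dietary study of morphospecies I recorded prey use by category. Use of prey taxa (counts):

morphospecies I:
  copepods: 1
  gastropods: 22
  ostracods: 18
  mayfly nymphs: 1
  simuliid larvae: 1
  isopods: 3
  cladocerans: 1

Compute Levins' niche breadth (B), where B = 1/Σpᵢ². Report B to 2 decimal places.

2.69

Proportions for morphospecies I (n=47): 1/47=0.0213, 22/47=0.4681, 18/47=0.3830, 1/47=0.0213, 1/47=0.0213, 3/47=0.0638, 1/47=0.0213
Σpᵢ² = 0.0213² + 0.4681² + 0.3830² + 0.0213² + 0.0213² + 0.0638² + 0.0213² = 0.000454 + 0.219118 + 0.146689 + 0.000454 + 0.000454 + 0.004070 + 0.000454 = 0.371693
B = 1 / 0.371693 = 2.6904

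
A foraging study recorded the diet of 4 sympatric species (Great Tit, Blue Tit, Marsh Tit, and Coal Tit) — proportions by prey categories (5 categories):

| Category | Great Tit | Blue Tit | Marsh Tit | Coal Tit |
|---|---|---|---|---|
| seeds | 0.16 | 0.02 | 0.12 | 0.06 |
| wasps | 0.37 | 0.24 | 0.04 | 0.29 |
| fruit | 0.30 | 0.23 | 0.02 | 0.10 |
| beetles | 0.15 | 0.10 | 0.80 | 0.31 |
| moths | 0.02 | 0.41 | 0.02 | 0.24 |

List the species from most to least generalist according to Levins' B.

Coal Tit > Great Tit > Blue Tit > Marsh Tit

Σp_Greaᵢ² = 0.16² + 0.37² + 0.30² + 0.15² + 0.02² = 0.0256 + 0.1369 + 0.0900 + 0.0225 + 0.0004 = 0.2754
B_Grea = 1 / 0.2754 = 3.6311
Σp_Blueᵢ² = 0.02² + 0.24² + 0.23² + 0.10² + 0.41² = 0.0004 + 0.0576 + 0.0529 + 0.0100 + 0.1681 = 0.2890
B_Blue = 1 / 0.2890 = 3.4602
Σp_Marsᵢ² = 0.12² + 0.04² + 0.02² + 0.80² + 0.02² = 0.0144 + 0.0016 + 0.0004 + 0.6400 + 0.0004 = 0.6568
B_Mars = 1 / 0.6568 = 1.5225
Σp_Coalᵢ² = 0.06² + 0.29² + 0.10² + 0.31² + 0.24² = 0.0036 + 0.0841 + 0.0100 + 0.0961 + 0.0576 = 0.2514
B_Coal = 1 / 0.2514 = 3.9777
Ranking by B (broadest → narrowest): Coal Tit (3.98) > Great Tit (3.63) > Blue Tit (3.46) > Marsh Tit (1.52)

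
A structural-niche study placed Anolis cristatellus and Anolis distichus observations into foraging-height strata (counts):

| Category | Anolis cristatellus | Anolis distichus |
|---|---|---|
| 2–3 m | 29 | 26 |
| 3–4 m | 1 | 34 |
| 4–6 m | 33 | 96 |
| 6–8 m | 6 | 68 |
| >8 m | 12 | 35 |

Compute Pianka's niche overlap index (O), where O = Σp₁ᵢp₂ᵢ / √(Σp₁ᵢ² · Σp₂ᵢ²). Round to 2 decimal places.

Proportions for Anolis cristatellus (n=81): 29/81=0.3580, 1/81=0.0123, 33/81=0.4074, 6/81=0.0741, 12/81=0.1481
Proportions for Anolis distichus (n=259): 26/259=0.1004, 34/259=0.1313, 96/259=0.3707, 68/259=0.2625, 35/259=0.1351
Σ p₁ᵢp₂ᵢ = 0.035943 + 0.001615 + 0.151023 + 0.019451 + 0.020008 = 0.228040
Σp_1ᵢ² = 0.3580² + 0.0123² + 0.4074² + 0.0741² + 0.1481² = 0.128164 + 0.000151 + 0.165975 + 0.005491 + 0.021934 = 0.321715
Σp_2ᵢ² = 0.1004² + 0.1313² + 0.3707² + 0.2625² + 0.1351² = 0.010080 + 0.017240 + 0.137418 + 0.068906 + 0.018252 = 0.251896
O = 0.228040 / √(0.321715 × 0.251896) = 0.228040 / 0.2846730 = 0.8011

0.80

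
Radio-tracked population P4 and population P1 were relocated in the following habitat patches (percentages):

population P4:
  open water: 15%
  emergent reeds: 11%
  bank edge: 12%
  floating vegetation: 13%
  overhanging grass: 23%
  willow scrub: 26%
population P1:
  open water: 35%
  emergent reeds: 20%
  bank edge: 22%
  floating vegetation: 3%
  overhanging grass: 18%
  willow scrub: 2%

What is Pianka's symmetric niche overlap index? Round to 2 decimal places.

Convert percentages to proportions (divide by 100).
Σ p₁ᵢp₂ᵢ = 0.0525 + 0.0220 + 0.0264 + 0.0039 + 0.0414 + 0.0052 = 0.1514
Σp_1ᵢ² = 0.15² + 0.11² + 0.12² + 0.13² + 0.23² + 0.26² = 0.0225 + 0.0121 + 0.0144 + 0.0169 + 0.0529 + 0.0676 = 0.1864
Σp_2ᵢ² = 0.35² + 0.20² + 0.22² + 0.03² + 0.18² + 0.02² = 0.1225 + 0.0400 + 0.0484 + 0.0009 + 0.0324 + 0.0004 = 0.2446
O = 0.1514 / √(0.1864 × 0.2446) = 0.1514 / 0.21353 = 0.7090

0.71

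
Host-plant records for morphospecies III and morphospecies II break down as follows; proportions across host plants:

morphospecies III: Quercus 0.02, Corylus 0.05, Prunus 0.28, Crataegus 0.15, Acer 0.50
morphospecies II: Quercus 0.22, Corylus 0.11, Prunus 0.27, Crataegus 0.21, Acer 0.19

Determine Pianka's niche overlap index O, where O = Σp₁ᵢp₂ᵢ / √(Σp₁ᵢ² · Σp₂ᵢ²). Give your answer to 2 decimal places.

0.77

Σ p₁ᵢp₂ᵢ = 0.0044 + 0.0055 + 0.0756 + 0.0315 + 0.0950 = 0.2120
Σp_1ᵢ² = 0.02² + 0.05² + 0.28² + 0.15² + 0.50² = 0.0004 + 0.0025 + 0.0784 + 0.0225 + 0.2500 = 0.3538
Σp_2ᵢ² = 0.22² + 0.11² + 0.27² + 0.21² + 0.19² = 0.0484 + 0.0121 + 0.0729 + 0.0441 + 0.0361 = 0.2136
O = 0.2120 / √(0.3538 × 0.2136) = 0.2120 / 0.27490 = 0.7712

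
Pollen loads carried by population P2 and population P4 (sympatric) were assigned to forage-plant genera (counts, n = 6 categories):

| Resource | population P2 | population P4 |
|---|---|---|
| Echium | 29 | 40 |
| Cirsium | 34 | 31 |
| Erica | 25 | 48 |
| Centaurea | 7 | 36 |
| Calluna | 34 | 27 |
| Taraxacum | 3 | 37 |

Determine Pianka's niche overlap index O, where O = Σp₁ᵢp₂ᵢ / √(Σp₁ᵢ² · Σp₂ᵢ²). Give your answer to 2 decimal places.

Proportions for population P2 (n=132): 29/132=0.2197, 34/132=0.2576, 25/132=0.1894, 7/132=0.0530, 34/132=0.2576, 3/132=0.0227
Proportions for population P4 (n=219): 40/219=0.1826, 31/219=0.1416, 48/219=0.2192, 36/219=0.1644, 27/219=0.1233, 37/219=0.1689
Σ p₁ᵢp₂ᵢ = 0.040117 + 0.036476 + 0.041516 + 0.008713 + 0.031762 + 0.003834 = 0.162418
Σp_1ᵢ² = 0.2197² + 0.2576² + 0.1894² + 0.0530² + 0.2576² + 0.0227² = 0.048268 + 0.066358 + 0.035872 + 0.002809 + 0.066358 + 0.000515 = 0.220180
Σp_2ᵢ² = 0.1826² + 0.1416² + 0.2192² + 0.1644² + 0.1233² + 0.1689² = 0.033343 + 0.020051 + 0.048049 + 0.027027 + 0.015203 + 0.028527 = 0.172200
O = 0.162418 / √(0.220180 × 0.172200) = 0.162418 / 0.1947177 = 0.8341

0.83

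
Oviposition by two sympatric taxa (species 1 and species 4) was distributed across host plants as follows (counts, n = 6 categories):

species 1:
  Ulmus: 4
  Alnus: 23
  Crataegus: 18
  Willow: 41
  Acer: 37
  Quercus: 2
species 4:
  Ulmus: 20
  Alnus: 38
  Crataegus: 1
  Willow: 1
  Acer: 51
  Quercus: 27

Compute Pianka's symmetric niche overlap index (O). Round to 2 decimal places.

Proportions for species 1 (n=125): 4/125=0.0320, 23/125=0.1840, 18/125=0.1440, 41/125=0.3280, 37/125=0.2960, 2/125=0.0160
Proportions for species 4 (n=138): 20/138=0.1449, 38/138=0.2754, 1/138=0.0072, 1/138=0.0072, 51/138=0.3696, 27/138=0.1957
Σ p₁ᵢp₂ᵢ = 0.004637 + 0.050674 + 0.001037 + 0.002362 + 0.109402 + 0.003131 = 0.171243
Σp_1ᵢ² = 0.0320² + 0.1840² + 0.1440² + 0.3280² + 0.2960² + 0.0160² = 0.001024 + 0.033856 + 0.020736 + 0.107584 + 0.087616 + 0.000256 = 0.251072
Σp_2ᵢ² = 0.1449² + 0.2754² + 0.0072² + 0.0072² + 0.3696² + 0.1957² = 0.020996 + 0.075845 + 0.000052 + 0.000052 + 0.136604 + 0.038298 = 0.271847
O = 0.171243 / √(0.251072 × 0.271847) = 0.171243 / 0.2612531 = 0.6555

0.66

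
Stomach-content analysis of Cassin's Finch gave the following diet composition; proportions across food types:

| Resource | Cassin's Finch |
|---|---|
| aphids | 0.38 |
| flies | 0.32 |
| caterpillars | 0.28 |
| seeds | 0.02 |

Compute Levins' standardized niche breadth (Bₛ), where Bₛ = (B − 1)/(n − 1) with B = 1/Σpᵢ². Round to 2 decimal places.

0.69

Σpᵢ² = 0.38² + 0.32² + 0.28² + 0.02² = 0.1444 + 0.1024 + 0.0784 + 0.0004 = 0.3256
B = 1 / 0.3256 = 3.0713
Bₛ = (B − 1)/(n − 1) = (3.0713 − 1)/(4 − 1) = 2.0713/3 = 0.6904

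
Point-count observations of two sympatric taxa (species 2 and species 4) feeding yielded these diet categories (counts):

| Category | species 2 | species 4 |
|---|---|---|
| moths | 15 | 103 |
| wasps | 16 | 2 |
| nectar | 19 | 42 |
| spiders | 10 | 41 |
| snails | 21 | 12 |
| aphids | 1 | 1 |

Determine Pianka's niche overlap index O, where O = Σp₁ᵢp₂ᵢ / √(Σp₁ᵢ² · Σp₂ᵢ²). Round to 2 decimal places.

Proportions for species 2 (n=82): 15/82=0.1829, 16/82=0.1951, 19/82=0.2317, 10/82=0.1220, 21/82=0.2561, 1/82=0.0122
Proportions for species 4 (n=201): 103/201=0.5124, 2/201=0.0100, 42/201=0.2090, 41/201=0.2040, 12/201=0.0597, 1/201=0.0050
Σ p₁ᵢp₂ᵢ = 0.093718 + 0.001951 + 0.048425 + 0.024888 + 0.015289 + 0.000061 = 0.184332
Σp_1ᵢ² = 0.1829² + 0.1951² + 0.2317² + 0.1220² + 0.2561² + 0.0122² = 0.033452 + 0.038064 + 0.053685 + 0.014884 + 0.065587 + 0.000149 = 0.205821
Σp_2ᵢ² = 0.5124² + 0.0100² + 0.2090² + 0.2040² + 0.0597² + 0.0050² = 0.262554 + 0.000100 + 0.043681 + 0.041616 + 0.003564 + 0.000025 = 0.351540
O = 0.184332 / √(0.205821 × 0.351540) = 0.184332 / 0.2689876 = 0.6853

0.69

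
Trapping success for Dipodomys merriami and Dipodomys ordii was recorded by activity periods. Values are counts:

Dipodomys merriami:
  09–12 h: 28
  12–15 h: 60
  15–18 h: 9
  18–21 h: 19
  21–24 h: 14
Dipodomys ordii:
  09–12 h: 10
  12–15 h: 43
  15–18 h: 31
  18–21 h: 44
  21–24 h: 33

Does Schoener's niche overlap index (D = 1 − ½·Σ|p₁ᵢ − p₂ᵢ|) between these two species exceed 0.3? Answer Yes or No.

Yes

Proportions for Dipodomys merriami (n=130): 28/130=0.2154, 60/130=0.4615, 9/130=0.0692, 19/130=0.1462, 14/130=0.1077
Proportions for Dipodomys ordii (n=161): 10/161=0.0621, 43/161=0.2671, 31/161=0.1925, 44/161=0.2733, 33/161=0.2050
Σ|p₁ᵢ − p₂ᵢ| = 0.1533 + 0.1944 + 0.1233 + 0.1271 + 0.0973 = 0.6954
D = 1 − ½ × 0.6954 = 1 − 0.34770 = 0.65230
D = 0.65230 > 0.3 → Yes.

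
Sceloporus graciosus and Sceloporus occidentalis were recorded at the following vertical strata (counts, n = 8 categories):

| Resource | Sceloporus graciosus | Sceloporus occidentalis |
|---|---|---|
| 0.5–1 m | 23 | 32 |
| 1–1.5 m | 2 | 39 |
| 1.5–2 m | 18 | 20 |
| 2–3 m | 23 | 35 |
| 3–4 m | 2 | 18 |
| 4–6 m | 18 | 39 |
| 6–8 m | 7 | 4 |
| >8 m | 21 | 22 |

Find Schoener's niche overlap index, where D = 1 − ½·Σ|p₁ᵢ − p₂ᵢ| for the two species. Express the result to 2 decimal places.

0.73

Proportions for Sceloporus graciosus (n=114): 23/114=0.2018, 2/114=0.0175, 18/114=0.1579, 23/114=0.2018, 2/114=0.0175, 18/114=0.1579, 7/114=0.0614, 21/114=0.1842
Proportions for Sceloporus occidentalis (n=209): 32/209=0.1531, 39/209=0.1866, 20/209=0.0957, 35/209=0.1675, 18/209=0.0861, 39/209=0.1866, 4/209=0.0191, 22/209=0.1053
Σ|p₁ᵢ − p₂ᵢ| = 0.0487 + 0.1691 + 0.0622 + 0.0343 + 0.0686 + 0.0287 + 0.0423 + 0.0789 = 0.5328
D = 1 − ½ × 0.5328 = 1 − 0.26640 = 0.73360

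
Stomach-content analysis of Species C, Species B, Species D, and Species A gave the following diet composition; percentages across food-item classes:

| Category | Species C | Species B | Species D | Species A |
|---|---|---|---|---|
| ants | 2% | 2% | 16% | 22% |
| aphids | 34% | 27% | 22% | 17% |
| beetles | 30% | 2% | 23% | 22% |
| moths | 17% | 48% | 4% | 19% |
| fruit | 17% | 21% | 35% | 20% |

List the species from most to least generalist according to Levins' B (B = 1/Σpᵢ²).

Convert percentages to proportions (divide by 100).
Σp_Cᵢ² = 0.02² + 0.34² + 0.30² + 0.17² + 0.17² = 0.0004 + 0.1156 + 0.0900 + 0.0289 + 0.0289 = 0.2638
B_C = 1 / 0.2638 = 3.7908
Σp_Bᵢ² = 0.02² + 0.27² + 0.02² + 0.48² + 0.21² = 0.0004 + 0.0729 + 0.0004 + 0.2304 + 0.0441 = 0.3482
B_B = 1 / 0.3482 = 2.8719
Σp_Dᵢ² = 0.16² + 0.22² + 0.23² + 0.04² + 0.35² = 0.0256 + 0.0484 + 0.0529 + 0.0016 + 0.1225 = 0.2510
B_D = 1 / 0.2510 = 3.9841
Σp_Aᵢ² = 0.22² + 0.17² + 0.22² + 0.19² + 0.20² = 0.0484 + 0.0289 + 0.0484 + 0.0361 + 0.0400 = 0.2018
B_A = 1 / 0.2018 = 4.9554
Ranking by B (broadest → narrowest): Species A (4.96) > Species D (3.98) > Species C (3.79) > Species B (2.87)

Species A > Species D > Species C > Species B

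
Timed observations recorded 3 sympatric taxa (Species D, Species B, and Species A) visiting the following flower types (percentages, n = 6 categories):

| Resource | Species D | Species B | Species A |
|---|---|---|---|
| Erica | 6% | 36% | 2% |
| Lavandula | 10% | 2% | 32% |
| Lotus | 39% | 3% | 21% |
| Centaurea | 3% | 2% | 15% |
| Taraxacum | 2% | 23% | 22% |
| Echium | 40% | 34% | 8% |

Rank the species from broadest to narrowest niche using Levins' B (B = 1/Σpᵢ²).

Species A > Species B > Species D

Convert percentages to proportions (divide by 100).
Σp_Dᵢ² = 0.06² + 0.10² + 0.39² + 0.03² + 0.02² + 0.40² = 0.0036 + 0.0100 + 0.1521 + 0.0009 + 0.0004 + 0.1600 = 0.3270
B_D = 1 / 0.3270 = 3.0581
Σp_Bᵢ² = 0.36² + 0.02² + 0.03² + 0.02² + 0.23² + 0.34² = 0.1296 + 0.0004 + 0.0009 + 0.0004 + 0.0529 + 0.1156 = 0.2998
B_B = 1 / 0.2998 = 3.3356
Σp_Aᵢ² = 0.02² + 0.32² + 0.21² + 0.15² + 0.22² + 0.08² = 0.0004 + 0.1024 + 0.0441 + 0.0225 + 0.0484 + 0.0064 = 0.2242
B_A = 1 / 0.2242 = 4.4603
Ranking by B (broadest → narrowest): Species A (4.46) > Species B (3.34) > Species D (3.06)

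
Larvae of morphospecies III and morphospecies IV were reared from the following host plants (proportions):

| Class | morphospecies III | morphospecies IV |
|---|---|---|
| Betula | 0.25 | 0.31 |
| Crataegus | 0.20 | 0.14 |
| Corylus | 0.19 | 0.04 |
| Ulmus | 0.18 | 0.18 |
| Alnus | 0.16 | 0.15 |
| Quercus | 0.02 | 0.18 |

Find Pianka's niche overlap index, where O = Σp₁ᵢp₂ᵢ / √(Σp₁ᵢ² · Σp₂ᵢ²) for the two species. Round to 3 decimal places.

Σ p₁ᵢp₂ᵢ = 0.0775 + 0.0280 + 0.0076 + 0.0324 + 0.0240 + 0.0036 = 0.1731
Σp_1ᵢ² = 0.25² + 0.20² + 0.19² + 0.18² + 0.16² + 0.02² = 0.0625 + 0.0400 + 0.0361 + 0.0324 + 0.0256 + 0.0004 = 0.1970
Σp_2ᵢ² = 0.31² + 0.14² + 0.04² + 0.18² + 0.15² + 0.18² = 0.0961 + 0.0196 + 0.0016 + 0.0324 + 0.0225 + 0.0324 = 0.2046
O = 0.1731 / √(0.1970 × 0.2046) = 0.1731 / 0.200764 = 0.86221

0.862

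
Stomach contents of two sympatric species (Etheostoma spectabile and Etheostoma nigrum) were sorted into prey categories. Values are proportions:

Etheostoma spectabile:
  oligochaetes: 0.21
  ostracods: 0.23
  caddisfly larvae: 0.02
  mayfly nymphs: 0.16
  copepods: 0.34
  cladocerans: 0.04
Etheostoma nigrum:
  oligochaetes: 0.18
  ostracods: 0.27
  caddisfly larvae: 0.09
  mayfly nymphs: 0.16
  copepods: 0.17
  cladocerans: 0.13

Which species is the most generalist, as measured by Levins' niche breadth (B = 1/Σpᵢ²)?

Etheostoma nigrum

Σp_specᵢ² = 0.21² + 0.23² + 0.02² + 0.16² + 0.34² + 0.04² = 0.0441 + 0.0529 + 0.0004 + 0.0256 + 0.1156 + 0.0016 = 0.2402
B_spec = 1 / 0.2402 = 4.1632
Σp_nigrᵢ² = 0.18² + 0.27² + 0.09² + 0.16² + 0.17² + 0.13² = 0.0324 + 0.0729 + 0.0081 + 0.0256 + 0.0289 + 0.0169 = 0.1848
B_nigr = 1 / 0.1848 = 5.4113
Highest B → broadest niche (most generalist): Etheostoma nigrum (B = 5.41).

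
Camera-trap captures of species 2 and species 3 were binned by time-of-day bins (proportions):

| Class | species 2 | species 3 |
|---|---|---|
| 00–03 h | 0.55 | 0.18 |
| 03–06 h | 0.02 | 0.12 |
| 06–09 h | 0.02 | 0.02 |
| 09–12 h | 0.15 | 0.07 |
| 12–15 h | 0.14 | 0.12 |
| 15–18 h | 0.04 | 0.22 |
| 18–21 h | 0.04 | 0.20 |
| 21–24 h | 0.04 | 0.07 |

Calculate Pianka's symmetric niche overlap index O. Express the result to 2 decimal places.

Σ p₁ᵢp₂ᵢ = 0.0990 + 0.0024 + 0.0004 + 0.0105 + 0.0168 + 0.0088 + 0.0080 + 0.0028 = 0.1487
Σp_1ᵢ² = 0.55² + 0.02² + 0.02² + 0.15² + 0.14² + 0.04² + 0.04² + 0.04² = 0.3025 + 0.0004 + 0.0004 + 0.0225 + 0.0196 + 0.0016 + 0.0016 + 0.0016 = 0.3502
Σp_2ᵢ² = 0.18² + 0.12² + 0.02² + 0.07² + 0.12² + 0.22² + 0.20² + 0.07² = 0.0324 + 0.0144 + 0.0004 + 0.0049 + 0.0144 + 0.0484 + 0.0400 + 0.0049 = 0.1598
O = 0.1487 / √(0.3502 × 0.1598) = 0.1487 / 0.23656 = 0.6286

0.63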